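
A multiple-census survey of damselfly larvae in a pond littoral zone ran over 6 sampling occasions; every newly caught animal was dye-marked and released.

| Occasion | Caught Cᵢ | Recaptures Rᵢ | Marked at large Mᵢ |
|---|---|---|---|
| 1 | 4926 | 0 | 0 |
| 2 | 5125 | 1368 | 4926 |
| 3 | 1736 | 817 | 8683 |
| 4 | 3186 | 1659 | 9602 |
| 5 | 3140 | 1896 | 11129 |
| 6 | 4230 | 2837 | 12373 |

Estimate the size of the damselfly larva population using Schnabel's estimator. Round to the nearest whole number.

N ≈ 18,444

Σ MᵢCᵢ = 0·4926 + 4926·5125 + 8683·1736 + 9602·3186 + 11129·3140 + 12373·4230 = 0 + 25245750 + 15073688 + 30591972 + 34945060 + 52337790 = 158194260
Σ Rᵢ = 0 + 1368 + 817 + 1659 + 1896 + 2837 = 8577
N̂ = 158194260 / 8577 ≈ 18444.0 → 18444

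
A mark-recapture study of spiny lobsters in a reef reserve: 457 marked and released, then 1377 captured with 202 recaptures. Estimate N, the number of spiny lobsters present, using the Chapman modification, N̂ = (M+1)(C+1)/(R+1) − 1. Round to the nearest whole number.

N̂ = (457+1)(1377+1)/(202+1) − 1 = 458·1378/203 − 1
= 631124/203 − 1 ≈ 3109.0 − 1 ≈ 3108.0 → 3108

N ≈ 3108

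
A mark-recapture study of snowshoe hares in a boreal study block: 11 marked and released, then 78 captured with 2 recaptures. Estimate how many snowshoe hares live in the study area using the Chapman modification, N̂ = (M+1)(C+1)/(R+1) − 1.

N̂ = (11+1)(78+1)/(2+1) − 1 = 12·79/3 − 1
= 948/3 − 1 = 316 − 1 = 315

N = 315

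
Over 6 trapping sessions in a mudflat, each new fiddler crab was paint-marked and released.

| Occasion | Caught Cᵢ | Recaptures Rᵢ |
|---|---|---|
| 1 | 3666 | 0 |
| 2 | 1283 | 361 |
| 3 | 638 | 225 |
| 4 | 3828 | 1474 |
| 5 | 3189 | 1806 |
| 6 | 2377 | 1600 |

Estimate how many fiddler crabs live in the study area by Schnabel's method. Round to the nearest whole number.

Marked at large before each occasion: Mᵢ = Σⱼ<ᵢ (Cⱼ − Rⱼ) → M1=0, M2=3666, M3=4588, M4=5001, M5=7355, M6=8738
Σ MᵢCᵢ = 0·3666 + 3666·1283 + 4588·638 + 5001·3828 + 7355·3189 + 8738·2377 = 0 + 4703478 + 2927144 + 19143828 + 23455095 + 20770226 = 70999771
Σ Rᵢ = 0 + 361 + 225 + 1474 + 1806 + 1600 = 5466
N̂ = 70999771 / 5466 ≈ 12989.3 → 12989

N ≈ 12,989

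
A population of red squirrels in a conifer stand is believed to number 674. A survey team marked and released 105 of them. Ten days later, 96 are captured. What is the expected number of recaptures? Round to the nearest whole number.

Expected recaptures E[R] = M·C / N.
E[R] = 105 × 96 / 674 = 10080 / 674 ≈ 15.0 → 15

expected recaptures ≈ 15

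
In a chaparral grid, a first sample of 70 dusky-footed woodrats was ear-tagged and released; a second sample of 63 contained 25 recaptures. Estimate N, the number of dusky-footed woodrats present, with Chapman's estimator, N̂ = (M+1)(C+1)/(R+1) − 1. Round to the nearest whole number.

N̂ = (70+1)(63+1)/(25+1) − 1 = 71·64/26 − 1
= 4544/26 − 1 ≈ 174.8 − 1 ≈ 173.8 → 174

N ≈ 174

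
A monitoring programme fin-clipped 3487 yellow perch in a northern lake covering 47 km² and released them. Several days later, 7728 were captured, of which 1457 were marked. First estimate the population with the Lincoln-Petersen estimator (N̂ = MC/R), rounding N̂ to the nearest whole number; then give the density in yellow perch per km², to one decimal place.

density ≈ 393.5 yellow perch per km²

N̂ = 3487·7728/1457 = 26947536/1457 ≈ 18495.2 → 18495
Density = N̂ / area = 18495 / 47 ≈ 393.51 → 393.5 per km²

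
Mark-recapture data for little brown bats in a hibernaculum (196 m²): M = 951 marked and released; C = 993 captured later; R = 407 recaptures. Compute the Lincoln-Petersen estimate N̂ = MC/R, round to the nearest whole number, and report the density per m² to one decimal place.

density ≈ 11.8 little brown bats per m²

N̂ = 951·993/407 = 944343/407 ≈ 2320.3 → 2320
Density = N̂ / area = 2320 / 196 ≈ 11.84 → 11.8 per m²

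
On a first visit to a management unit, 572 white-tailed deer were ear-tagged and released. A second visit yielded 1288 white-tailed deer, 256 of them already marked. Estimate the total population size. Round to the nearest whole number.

If marked individuals mix randomly, R/C ≈ M/N, giving N ≈ M·C/R.
N = (572 × 1288) / 256 = 736736 / 256 ≈ 2877.9 → 2878

N ≈ 2878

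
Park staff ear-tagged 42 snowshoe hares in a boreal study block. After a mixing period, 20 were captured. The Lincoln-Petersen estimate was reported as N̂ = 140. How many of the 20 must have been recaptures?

From N = M·C/R: R = M·C / N = 42·20 / 140 = 840 / 140 = 6.

R = 6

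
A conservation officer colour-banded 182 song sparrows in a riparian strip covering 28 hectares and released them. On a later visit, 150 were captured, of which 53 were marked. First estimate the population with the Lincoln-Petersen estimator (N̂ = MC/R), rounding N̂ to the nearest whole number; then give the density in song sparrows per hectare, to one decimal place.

N̂ = 182·150/53 = 27300/53 ≈ 515.1 → 515
Density = N̂ / area = 515 / 28 ≈ 18.39 → 18.4 per hectare

density ≈ 18.4 song sparrows per hectare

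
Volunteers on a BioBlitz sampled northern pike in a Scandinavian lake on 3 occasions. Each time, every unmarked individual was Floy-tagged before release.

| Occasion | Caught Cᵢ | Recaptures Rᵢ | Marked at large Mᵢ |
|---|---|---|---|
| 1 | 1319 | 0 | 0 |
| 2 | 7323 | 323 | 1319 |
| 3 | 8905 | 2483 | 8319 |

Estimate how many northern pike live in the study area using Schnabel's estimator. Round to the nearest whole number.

Σ MᵢCᵢ = 0·1319 + 1319·7323 + 8319·8905 = 0 + 9659037 + 74080695 = 83739732
Σ Rᵢ = 0 + 323 + 2483 = 2806
N̂ = 83739732 / 2806 ≈ 29843.1 → 29843

N ≈ 29,843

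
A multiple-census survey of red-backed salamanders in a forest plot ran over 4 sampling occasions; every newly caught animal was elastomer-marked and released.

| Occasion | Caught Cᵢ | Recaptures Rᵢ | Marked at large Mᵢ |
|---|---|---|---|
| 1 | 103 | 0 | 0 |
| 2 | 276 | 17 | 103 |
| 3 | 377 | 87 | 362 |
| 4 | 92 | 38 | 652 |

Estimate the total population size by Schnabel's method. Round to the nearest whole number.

Σ MᵢCᵢ = 0·103 + 103·276 + 362·377 + 652·92 = 0 + 28428 + 136474 + 59984 = 224886
Σ Rᵢ = 0 + 17 + 87 + 38 = 142
N̂ = 224886 / 142 ≈ 1583.7 → 1584

N ≈ 1584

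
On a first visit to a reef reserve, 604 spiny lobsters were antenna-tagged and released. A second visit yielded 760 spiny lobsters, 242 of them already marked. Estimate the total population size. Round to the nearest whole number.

N ≈ 1897

N = (604 × 760) / 242 = 459040 / 242 ≈ 1896.9 → 1897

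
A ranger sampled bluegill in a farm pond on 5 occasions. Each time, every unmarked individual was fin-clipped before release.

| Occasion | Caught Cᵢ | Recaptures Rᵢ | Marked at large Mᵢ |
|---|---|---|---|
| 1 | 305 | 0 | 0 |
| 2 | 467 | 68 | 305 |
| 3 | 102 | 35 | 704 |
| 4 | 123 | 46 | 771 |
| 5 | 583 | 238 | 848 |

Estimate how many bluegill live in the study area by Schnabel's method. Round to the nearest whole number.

Σ MᵢCᵢ = 0·305 + 305·467 + 704·102 + 771·123 + 848·583 = 0 + 142435 + 71808 + 94833 + 494384 = 803460
Σ Rᵢ = 0 + 68 + 35 + 46 + 238 = 387
N̂ = 803460 / 387 ≈ 2076.1 → 2076

N ≈ 2076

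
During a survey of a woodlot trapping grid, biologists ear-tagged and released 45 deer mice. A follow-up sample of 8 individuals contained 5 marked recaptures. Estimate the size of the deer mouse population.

The marked fraction in the recapture sample should equal the marked fraction in the population: 5/8 = 45/N.
N = (45 × 8) / 5 = 360 / 5 = 72

N = 72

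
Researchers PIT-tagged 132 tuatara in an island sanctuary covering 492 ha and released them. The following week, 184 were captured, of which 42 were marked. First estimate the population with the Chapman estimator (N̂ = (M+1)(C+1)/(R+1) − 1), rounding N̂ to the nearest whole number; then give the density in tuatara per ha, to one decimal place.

density ≈ 1.2 tuatara per ha

N̂ = 133·185/43 − 1 = 24605/43 − 1 ≈ 571.2 → 571
Density = N̂ / area = 571 / 492 ≈ 1.16 → 1.2 per ha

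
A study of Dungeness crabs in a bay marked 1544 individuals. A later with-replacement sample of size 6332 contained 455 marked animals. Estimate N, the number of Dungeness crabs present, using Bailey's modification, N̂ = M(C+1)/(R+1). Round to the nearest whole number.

N ≈ 21,443

N̂ = 1544·(6332+1)/(455+1) = 1544·6333/456 = 9778152/456 ≈ 21443.3 → 21443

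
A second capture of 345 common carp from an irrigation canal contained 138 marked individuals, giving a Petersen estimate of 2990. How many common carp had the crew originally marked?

M = 1196

From N = M·C/R: M = N·R / C = 2990·138 / 345 = 412620 / 345 = 1196.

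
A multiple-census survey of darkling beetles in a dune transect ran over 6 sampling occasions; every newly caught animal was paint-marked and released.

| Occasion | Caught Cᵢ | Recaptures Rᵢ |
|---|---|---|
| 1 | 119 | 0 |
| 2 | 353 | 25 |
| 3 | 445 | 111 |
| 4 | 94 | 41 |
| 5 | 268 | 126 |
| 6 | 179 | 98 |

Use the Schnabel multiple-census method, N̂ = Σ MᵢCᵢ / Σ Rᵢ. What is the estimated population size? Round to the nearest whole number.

N ≈ 1777

Marked at large before each occasion: Mᵢ = Σⱼ<ᵢ (Cⱼ − Rⱼ) → M1=0, M2=119, M3=447, M4=781, M5=834, M6=976
Σ MᵢCᵢ = 0·119 + 119·353 + 447·445 + 781·94 + 834·268 + 976·179 = 0 + 42007 + 198915 + 73414 + 223512 + 174704 = 712552
Σ Rᵢ = 0 + 25 + 111 + 41 + 126 + 98 = 401
N̂ = 712552 / 401 ≈ 1776.9 → 1777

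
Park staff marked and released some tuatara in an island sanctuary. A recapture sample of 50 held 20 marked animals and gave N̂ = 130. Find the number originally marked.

From N = M·C/R: M = N·R / C = 130·20 / 50 = 2600 / 50 = 52.

M = 52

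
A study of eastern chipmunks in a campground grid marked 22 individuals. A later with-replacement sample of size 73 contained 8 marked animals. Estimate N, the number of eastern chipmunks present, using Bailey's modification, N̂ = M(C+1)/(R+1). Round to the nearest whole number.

N ≈ 181

N̂ = 22·(73+1)/(8+1) = 22·74/9 = 1628/9 ≈ 180.9 → 181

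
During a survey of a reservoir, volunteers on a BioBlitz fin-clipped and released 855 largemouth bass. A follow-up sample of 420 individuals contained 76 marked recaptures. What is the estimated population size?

N = 4725

The marked fraction in the recapture sample should equal the marked fraction in the population: 76/420 = 855/N.
N = (855 × 420) / 76 = 359100 / 76 = 4725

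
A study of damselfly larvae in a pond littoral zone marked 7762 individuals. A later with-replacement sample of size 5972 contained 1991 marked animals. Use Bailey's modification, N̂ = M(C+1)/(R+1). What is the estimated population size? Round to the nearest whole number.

N̂ = 7762·(5972+1)/(1991+1) = 7762·5973/1992 = 46362426/1992 ≈ 23274.3 → 23274

N ≈ 23,274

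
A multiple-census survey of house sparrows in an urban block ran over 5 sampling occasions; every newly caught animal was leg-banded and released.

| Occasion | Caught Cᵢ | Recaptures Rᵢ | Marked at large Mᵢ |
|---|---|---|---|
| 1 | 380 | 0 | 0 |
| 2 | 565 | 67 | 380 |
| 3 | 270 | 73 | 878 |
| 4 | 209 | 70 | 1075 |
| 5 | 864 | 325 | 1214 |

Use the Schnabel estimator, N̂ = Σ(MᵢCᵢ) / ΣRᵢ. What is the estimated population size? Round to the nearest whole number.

N ≈ 3225

Σ MᵢCᵢ = 0·380 + 380·565 + 878·270 + 1075·209 + 1214·864 = 0 + 214700 + 237060 + 224675 + 1048896 = 1725331
Σ Rᵢ = 0 + 67 + 73 + 70 + 325 = 535
N̂ = 1725331 / 535 ≈ 3224.9 → 3225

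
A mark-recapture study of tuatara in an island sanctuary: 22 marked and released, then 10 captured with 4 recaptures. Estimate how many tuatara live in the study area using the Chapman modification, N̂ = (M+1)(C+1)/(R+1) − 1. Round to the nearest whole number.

N ≈ 50

N̂ = (22+1)(10+1)/(4+1) − 1 = 23·11/5 − 1
= 253/5 − 1 ≈ 50.6 − 1 ≈ 49.6 → 50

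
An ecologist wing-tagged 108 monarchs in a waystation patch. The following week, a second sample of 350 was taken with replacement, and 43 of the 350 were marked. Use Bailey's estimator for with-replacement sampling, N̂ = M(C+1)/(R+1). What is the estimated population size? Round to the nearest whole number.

N̂ = 108·(350+1)/(43+1) = 108·351/44 = 37908/44 ≈ 861.5 → 862

N ≈ 862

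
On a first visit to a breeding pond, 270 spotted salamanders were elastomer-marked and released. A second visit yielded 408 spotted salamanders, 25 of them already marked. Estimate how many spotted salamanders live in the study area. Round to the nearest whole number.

N ≈ 4406

N = (270 × 408) / 25 = 110160 / 25 ≈ 4406.4 → 4406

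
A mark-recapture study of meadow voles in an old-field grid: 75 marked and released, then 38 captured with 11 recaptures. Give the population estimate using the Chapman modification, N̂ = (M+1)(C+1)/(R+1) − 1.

N = 246

N̂ = (75+1)(38+1)/(11+1) − 1 = 76·39/12 − 1
= 2964/12 − 1 = 247 − 1 = 246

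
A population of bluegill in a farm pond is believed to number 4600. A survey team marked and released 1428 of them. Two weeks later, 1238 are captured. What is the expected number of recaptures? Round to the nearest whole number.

Expected recaptures E[R] = M·C / N.
E[R] = 1428 × 1238 / 4600 = 1767864 / 4600 ≈ 384.3 → 384

expected recaptures ≈ 384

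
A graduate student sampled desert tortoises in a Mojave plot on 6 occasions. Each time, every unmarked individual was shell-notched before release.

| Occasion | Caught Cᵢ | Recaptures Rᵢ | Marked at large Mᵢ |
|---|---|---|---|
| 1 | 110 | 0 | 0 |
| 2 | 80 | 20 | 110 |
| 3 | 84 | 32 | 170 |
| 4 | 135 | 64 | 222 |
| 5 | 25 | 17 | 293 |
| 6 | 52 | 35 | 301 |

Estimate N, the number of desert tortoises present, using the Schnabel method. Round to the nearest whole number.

N ≈ 453

Σ MᵢCᵢ = 0·110 + 110·80 + 170·84 + 222·135 + 293·25 + 301·52 = 0 + 8800 + 14280 + 29970 + 7325 + 15652 = 76027
Σ Rᵢ = 0 + 20 + 32 + 64 + 17 + 35 = 168
N̂ = 76027 / 168 ≈ 452.5 → 453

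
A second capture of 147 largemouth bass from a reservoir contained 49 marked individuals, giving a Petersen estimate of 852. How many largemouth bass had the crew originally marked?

From N = M·C/R: M = N·R / C = 852·49 / 147 = 41748 / 147 = 284.

M = 284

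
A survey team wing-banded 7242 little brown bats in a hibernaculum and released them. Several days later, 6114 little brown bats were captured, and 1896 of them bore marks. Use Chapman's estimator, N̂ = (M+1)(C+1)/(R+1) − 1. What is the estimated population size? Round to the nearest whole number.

N ≈ 23,347

N̂ = (7242+1)(6114+1)/(1896+1) − 1 = 7243·6115/1897 − 1
= 44290945/1897 − 1 ≈ 23347.9 − 1 ≈ 23346.9 → 23347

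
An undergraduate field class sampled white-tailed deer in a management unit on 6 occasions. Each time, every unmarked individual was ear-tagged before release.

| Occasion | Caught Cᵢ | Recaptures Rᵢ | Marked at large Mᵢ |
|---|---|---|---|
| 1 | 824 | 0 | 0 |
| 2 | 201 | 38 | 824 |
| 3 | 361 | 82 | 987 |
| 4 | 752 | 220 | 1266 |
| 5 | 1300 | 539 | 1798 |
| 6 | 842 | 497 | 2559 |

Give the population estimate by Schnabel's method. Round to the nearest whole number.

N ≈ 4336

Σ MᵢCᵢ = 0·824 + 824·201 + 987·361 + 1266·752 + 1798·1300 + 2559·842 = 0 + 165624 + 356307 + 952032 + 2337400 + 2154678 = 5966041
Σ Rᵢ = 0 + 38 + 82 + 220 + 539 + 497 = 1376
N̂ = 5966041 / 1376 ≈ 4335.8 → 4336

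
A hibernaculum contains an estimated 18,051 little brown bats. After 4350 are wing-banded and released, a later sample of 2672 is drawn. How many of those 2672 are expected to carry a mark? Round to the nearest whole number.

Expected recaptures E[R] = M·C / N.
E[R] = 4350 × 2672 / 18051 = 11623200 / 18051 ≈ 643.9 → 644

expected recaptures ≈ 644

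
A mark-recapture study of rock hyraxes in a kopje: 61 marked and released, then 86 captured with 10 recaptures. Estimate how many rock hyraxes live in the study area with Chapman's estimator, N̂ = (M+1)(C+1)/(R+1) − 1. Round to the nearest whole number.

N ≈ 489

N̂ = (61+1)(86+1)/(10+1) − 1 = 62·87/11 − 1
= 5394/11 − 1 ≈ 490.4 − 1 ≈ 489.4 → 489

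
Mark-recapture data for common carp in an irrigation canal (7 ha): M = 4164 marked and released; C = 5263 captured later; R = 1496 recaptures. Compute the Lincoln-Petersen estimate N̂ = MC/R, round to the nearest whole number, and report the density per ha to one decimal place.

density ≈ 2092.7 common carp per ha

N̂ = 4164·5263/1496 = 21915132/1496 ≈ 14649.2 → 14649
Density = N̂ / area = 14649 / 7 ≈ 2092.71 → 2092.7 per ha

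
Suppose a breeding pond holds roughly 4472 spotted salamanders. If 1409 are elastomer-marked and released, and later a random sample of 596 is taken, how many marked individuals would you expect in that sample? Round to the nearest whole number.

expected recaptures ≈ 188

Expected recaptures E[R] = M·C / N.
E[R] = 1409 × 596 / 4472 = 839764 / 4472 ≈ 187.8 → 188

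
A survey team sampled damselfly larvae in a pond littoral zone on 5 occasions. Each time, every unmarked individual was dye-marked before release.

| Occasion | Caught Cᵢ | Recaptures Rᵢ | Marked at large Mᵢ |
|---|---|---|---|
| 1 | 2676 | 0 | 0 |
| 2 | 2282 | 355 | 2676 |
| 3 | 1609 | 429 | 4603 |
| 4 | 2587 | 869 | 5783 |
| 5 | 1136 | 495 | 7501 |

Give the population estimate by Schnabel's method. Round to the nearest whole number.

N ≈ 17,223

Σ MᵢCᵢ = 0·2676 + 2676·2282 + 4603·1609 + 5783·2587 + 7501·1136 = 0 + 6106632 + 7406227 + 14960621 + 8521136 = 36994616
Σ Rᵢ = 0 + 355 + 429 + 869 + 495 = 2148
N̂ = 36994616 / 2148 ≈ 17222.8 → 17223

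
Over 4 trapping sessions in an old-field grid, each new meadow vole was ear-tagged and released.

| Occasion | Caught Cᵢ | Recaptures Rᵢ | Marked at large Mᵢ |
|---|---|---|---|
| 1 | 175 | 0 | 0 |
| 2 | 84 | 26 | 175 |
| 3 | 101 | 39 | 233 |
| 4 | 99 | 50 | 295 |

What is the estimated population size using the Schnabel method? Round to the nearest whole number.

Σ MᵢCᵢ = 0·175 + 175·84 + 233·101 + 295·99 = 0 + 14700 + 23533 + 29205 = 67438
Σ Rᵢ = 0 + 26 + 39 + 50 = 115
N̂ = 67438 / 115 ≈ 586.4 → 586

N ≈ 586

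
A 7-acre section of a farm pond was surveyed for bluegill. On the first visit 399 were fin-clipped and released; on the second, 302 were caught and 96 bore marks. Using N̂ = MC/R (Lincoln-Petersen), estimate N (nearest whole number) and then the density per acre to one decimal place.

N̂ = 399·302/96 = 120498/96 ≈ 1255.2 → 1255
Density = N̂ / area = 1255 / 7 ≈ 179.29 → 179.3 per acre

density ≈ 179.3 bluegill per acre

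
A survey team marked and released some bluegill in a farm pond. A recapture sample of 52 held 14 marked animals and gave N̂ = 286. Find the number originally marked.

From N = M·C/R: M = N·R / C = 286·14 / 52 = 4004 / 52 = 77.

M = 77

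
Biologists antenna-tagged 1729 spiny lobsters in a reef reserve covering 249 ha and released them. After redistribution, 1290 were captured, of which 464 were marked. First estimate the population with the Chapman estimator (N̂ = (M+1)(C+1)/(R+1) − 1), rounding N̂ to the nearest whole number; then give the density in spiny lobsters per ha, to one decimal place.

density ≈ 19.3 spiny lobsters per ha

N̂ = 1730·1291/465 − 1 = 2233430/465 − 1 ≈ 4802.1 → 4802
Density = N̂ / area = 4802 / 249 ≈ 19.29 → 19.3 per ha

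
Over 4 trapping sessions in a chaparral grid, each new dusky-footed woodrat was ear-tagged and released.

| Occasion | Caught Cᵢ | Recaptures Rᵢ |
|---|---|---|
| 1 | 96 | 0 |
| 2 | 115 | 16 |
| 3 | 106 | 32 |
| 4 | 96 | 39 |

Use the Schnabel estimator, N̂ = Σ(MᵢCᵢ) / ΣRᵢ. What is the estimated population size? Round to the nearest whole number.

N ≈ 661

Marked at large before each occasion: Mᵢ = Σⱼ<ᵢ (Cⱼ − Rⱼ) → M1=0, M2=96, M3=195, M4=269
Σ MᵢCᵢ = 0·96 + 96·115 + 195·106 + 269·96 = 0 + 11040 + 20670 + 25824 = 57534
Σ Rᵢ = 0 + 16 + 32 + 39 = 87
N̂ = 57534 / 87 ≈ 661.3 → 661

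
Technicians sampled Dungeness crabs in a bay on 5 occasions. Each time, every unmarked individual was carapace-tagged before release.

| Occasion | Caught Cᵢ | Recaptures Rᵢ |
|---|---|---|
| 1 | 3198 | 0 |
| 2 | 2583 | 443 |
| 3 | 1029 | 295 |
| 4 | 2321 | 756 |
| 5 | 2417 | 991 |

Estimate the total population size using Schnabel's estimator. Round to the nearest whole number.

N ≈ 18,634

Marked at large before each occasion: Mᵢ = Σⱼ<ᵢ (Cⱼ − Rⱼ) → M1=0, M2=3198, M3=5338, M4=6072, M5=7637
Σ MᵢCᵢ = 0·3198 + 3198·2583 + 5338·1029 + 6072·2321 + 7637·2417 = 0 + 8260434 + 5492802 + 14093112 + 18458629 = 46304977
Σ Rᵢ = 0 + 443 + 295 + 756 + 991 = 2485
N̂ = 46304977 / 2485 ≈ 18633.8 → 18634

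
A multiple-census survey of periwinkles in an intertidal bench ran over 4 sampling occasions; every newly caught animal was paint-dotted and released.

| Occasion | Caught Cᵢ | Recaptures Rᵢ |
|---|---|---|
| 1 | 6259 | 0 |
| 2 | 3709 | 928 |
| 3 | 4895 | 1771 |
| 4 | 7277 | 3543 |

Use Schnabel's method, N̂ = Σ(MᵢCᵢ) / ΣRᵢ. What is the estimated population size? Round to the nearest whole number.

N ≈ 24,989

Marked at large before each occasion: Mᵢ = Σⱼ<ᵢ (Cⱼ − Rⱼ) → M1=0, M2=6259, M3=9040, M4=12164
Σ MᵢCᵢ = 0·6259 + 6259·3709 + 9040·4895 + 12164·7277 = 0 + 23214631 + 44250800 + 88517428 = 155982859
Σ Rᵢ = 0 + 928 + 1771 + 3543 = 6242
N̂ = 155982859 / 6242 ≈ 24989.2 → 24989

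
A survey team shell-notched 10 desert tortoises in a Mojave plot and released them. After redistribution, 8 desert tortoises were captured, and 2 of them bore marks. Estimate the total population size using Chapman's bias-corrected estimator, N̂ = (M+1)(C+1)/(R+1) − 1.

N = 32

N̂ = (10+1)(8+1)/(2+1) − 1 = 11·9/3 − 1
= 99/3 − 1 = 33 − 1 = 32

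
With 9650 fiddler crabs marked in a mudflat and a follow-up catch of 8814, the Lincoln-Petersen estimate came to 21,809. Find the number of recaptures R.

From N = M·C/R: R = M·C / N = 9650·8814 / 21809 = 85055100 / 21809 = 3900.

R = 3900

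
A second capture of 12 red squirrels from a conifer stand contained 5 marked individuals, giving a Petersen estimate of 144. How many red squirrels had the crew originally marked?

M = 60

From N = M·C/R: M = N·R / C = 144·5 / 12 = 720 / 12 = 60.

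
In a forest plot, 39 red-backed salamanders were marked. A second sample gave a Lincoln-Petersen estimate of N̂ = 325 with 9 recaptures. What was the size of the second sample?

From N = M·C/R: C = N·R / M = 325·9 / 39 = 2925 / 39 = 75.

C = 75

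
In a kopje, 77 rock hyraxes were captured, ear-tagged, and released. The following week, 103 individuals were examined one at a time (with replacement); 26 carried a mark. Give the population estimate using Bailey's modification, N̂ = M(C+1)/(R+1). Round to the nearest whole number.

N ≈ 297

N̂ = 77·(103+1)/(26+1) = 77·104/27 = 8008/27 ≈ 296.6 → 297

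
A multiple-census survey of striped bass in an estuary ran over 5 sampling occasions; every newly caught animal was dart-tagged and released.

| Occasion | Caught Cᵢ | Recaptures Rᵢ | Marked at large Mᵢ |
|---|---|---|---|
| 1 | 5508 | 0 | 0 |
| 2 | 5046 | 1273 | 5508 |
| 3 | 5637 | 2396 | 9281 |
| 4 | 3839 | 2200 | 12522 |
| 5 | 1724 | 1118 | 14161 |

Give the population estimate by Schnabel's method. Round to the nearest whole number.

N ≈ 21,840

Σ MᵢCᵢ = 0·5508 + 5508·5046 + 9281·5637 + 12522·3839 + 14161·1724 = 0 + 27793368 + 52316997 + 48071958 + 24413564 = 152595887
Σ Rᵢ = 0 + 1273 + 2396 + 2200 + 1118 = 6987
N̂ = 152595887 / 6987 ≈ 21840.0 → 21840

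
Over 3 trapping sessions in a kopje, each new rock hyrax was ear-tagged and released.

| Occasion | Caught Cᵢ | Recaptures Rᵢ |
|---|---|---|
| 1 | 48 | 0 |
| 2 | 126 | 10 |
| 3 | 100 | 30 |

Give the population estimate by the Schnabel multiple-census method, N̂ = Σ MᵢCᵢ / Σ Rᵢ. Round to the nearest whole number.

N ≈ 561

Marked at large before each occasion: Mᵢ = Σⱼ<ᵢ (Cⱼ − Rⱼ) → M1=0, M2=48, M3=164
Σ MᵢCᵢ = 0·48 + 48·126 + 164·100 = 0 + 6048 + 16400 = 22448
Σ Rᵢ = 0 + 10 + 30 = 40
N̂ = 22448 / 40 ≈ 561.2 → 561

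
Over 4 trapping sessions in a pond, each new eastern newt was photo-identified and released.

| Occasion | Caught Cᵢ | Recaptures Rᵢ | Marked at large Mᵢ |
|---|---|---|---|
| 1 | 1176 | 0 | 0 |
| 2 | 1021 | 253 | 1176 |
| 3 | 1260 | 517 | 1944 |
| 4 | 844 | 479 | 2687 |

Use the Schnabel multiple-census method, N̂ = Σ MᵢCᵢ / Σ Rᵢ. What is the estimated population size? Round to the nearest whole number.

Σ MᵢCᵢ = 0·1176 + 1176·1021 + 1944·1260 + 2687·844 = 0 + 1200696 + 2449440 + 2267828 = 5917964
Σ Rᵢ = 0 + 253 + 517 + 479 = 1249
N̂ = 5917964 / 1249 ≈ 4738.2 → 4738

N ≈ 4738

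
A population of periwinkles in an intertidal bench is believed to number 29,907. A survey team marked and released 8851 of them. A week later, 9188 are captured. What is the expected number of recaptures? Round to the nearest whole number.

The marked fraction of the population is 8851/29907, so in a sample of 9188 expect C·(M/N) marked.
E[R] = 8851 × 9188 / 29907 = 81322988 / 29907 ≈ 2719.2 → 2719

expected recaptures ≈ 2719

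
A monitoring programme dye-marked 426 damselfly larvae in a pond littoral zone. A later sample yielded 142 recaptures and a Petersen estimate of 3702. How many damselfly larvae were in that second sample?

From N = M·C/R: C = N·R / M = 3702·142 / 426 = 525684 / 426 = 1234.

C = 1234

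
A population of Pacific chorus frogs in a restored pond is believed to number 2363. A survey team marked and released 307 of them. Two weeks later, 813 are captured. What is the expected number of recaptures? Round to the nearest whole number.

The marked fraction of the population is 307/2363, so in a sample of 813 expect C·(M/N) marked.
E[R] = 307 × 813 / 2363 = 249591 / 2363 ≈ 105.6 → 106

expected recaptures ≈ 106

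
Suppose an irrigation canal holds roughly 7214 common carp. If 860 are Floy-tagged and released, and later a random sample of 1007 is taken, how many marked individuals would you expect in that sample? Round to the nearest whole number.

expected recaptures ≈ 120

The marked fraction of the population is 860/7214, so in a sample of 1007 expect C·(M/N) marked.
E[R] = 860 × 1007 / 7214 = 866020 / 7214 ≈ 120.0 → 120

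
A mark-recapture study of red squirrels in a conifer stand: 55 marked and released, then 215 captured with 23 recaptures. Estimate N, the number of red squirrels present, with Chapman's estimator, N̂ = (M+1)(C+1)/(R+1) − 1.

N = 503

N̂ = (55+1)(215+1)/(23+1) − 1 = 56·216/24 − 1
= 12096/24 − 1 = 504 − 1 = 503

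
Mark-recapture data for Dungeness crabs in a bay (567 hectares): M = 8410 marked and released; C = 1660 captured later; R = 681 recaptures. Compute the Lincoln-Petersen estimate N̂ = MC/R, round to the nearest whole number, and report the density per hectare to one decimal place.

density ≈ 36.2 Dungeness crabs per hectare

N̂ = 8410·1660/681 = 13960600/681 ≈ 20500.1 → 20500
Density = N̂ / area = 20500 / 567 ≈ 36.16 → 36.2 per hectare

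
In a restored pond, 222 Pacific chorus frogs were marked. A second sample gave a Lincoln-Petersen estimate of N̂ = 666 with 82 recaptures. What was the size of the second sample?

C = 246

From N = M·C/R: C = N·R / M = 666·82 / 222 = 54612 / 222 = 246.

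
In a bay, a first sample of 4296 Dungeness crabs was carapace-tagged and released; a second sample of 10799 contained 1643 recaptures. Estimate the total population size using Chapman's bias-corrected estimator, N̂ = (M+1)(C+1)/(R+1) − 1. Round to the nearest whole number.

N̂ = (4296+1)(10799+1)/(1643+1) − 1 = 4297·10800/1644 − 1
= 46407600/1644 − 1 ≈ 28228.47 − 1 ≈ 28227.47 → 28227

N ≈ 28,227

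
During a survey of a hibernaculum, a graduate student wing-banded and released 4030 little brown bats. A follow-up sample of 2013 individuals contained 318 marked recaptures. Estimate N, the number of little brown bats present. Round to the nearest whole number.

The marked fraction in the recapture sample should equal the marked fraction in the population: 318/2013 = 4030/N.
N = (4030 × 2013) / 318 = 8112390 / 318 ≈ 25510.7 → 25511

N ≈ 25,511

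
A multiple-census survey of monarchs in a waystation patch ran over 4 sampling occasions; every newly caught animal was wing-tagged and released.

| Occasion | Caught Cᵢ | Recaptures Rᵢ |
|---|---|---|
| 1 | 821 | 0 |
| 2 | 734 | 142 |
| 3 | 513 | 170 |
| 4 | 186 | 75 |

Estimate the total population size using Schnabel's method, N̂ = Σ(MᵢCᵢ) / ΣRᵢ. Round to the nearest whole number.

Marked at large before each occasion: Mᵢ = Σⱼ<ᵢ (Cⱼ − Rⱼ) → M1=0, M2=821, M3=1413, M4=1756
Σ MᵢCᵢ = 0·821 + 821·734 + 1413·513 + 1756·186 = 0 + 602614 + 724869 + 326616 = 1654099
Σ Rᵢ = 0 + 142 + 170 + 75 = 387
N̂ = 1654099 / 387 ≈ 4274.2 → 4274

N ≈ 4274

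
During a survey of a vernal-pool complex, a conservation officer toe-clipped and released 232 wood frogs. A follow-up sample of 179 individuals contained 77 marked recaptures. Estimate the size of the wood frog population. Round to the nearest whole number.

N = (232 × 179) / 77 = 41528 / 77 ≈ 539.3 → 539

N ≈ 539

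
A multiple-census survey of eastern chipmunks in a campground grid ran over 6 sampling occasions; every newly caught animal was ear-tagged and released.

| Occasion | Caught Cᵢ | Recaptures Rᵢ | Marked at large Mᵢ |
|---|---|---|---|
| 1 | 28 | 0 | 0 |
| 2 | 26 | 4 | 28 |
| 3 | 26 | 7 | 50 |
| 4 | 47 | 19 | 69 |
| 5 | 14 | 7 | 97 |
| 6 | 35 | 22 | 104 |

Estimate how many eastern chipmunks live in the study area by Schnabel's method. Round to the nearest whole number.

N ≈ 174

Σ MᵢCᵢ = 0·28 + 28·26 + 50·26 + 69·47 + 97·14 + 104·35 = 0 + 728 + 1300 + 3243 + 1358 + 3640 = 10269
Σ Rᵢ = 0 + 4 + 7 + 19 + 7 + 22 = 59
N̂ = 10269 / 59 ≈ 174.1 → 174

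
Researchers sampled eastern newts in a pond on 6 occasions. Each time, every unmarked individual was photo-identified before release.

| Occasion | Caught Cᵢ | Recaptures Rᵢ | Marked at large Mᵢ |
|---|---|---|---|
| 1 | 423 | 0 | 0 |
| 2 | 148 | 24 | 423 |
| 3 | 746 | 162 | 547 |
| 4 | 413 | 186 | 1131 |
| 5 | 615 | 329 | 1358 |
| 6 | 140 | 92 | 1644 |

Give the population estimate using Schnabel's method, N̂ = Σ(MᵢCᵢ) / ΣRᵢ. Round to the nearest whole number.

Σ MᵢCᵢ = 0·423 + 423·148 + 547·746 + 1131·413 + 1358·615 + 1644·140 = 0 + 62604 + 408062 + 467103 + 835170 + 230160 = 2003099
Σ Rᵢ = 0 + 24 + 162 + 186 + 329 + 92 = 793
N̂ = 2003099 / 793 ≈ 2526.0 → 2526

N ≈ 2526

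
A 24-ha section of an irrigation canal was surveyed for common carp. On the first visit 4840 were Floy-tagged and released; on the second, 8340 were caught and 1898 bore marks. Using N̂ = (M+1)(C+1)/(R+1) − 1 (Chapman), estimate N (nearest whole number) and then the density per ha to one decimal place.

N̂ = 4841·8341/1899 − 1 = 40378781/1899 − 1 ≈ 21262.2 → 21262
Density = N̂ / area = 21262 / 24 ≈ 885.92 → 885.9 per ha

density ≈ 885.9 common carp per ha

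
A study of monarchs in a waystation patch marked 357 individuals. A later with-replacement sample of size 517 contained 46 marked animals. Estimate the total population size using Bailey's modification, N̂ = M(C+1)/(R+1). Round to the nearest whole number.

N̂ = 357·(517+1)/(46+1) = 357·518/47 = 184926/47 ≈ 3934.6 → 3935

N ≈ 3935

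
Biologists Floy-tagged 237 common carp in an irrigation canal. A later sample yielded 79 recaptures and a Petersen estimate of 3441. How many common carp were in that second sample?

From N = M·C/R: C = N·R / M = 3441·79 / 237 = 271839 / 237 = 1147.

C = 1147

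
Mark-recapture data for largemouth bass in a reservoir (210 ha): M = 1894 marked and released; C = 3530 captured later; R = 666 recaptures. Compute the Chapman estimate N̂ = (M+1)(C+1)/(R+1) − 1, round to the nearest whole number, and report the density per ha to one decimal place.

N̂ = 1895·3531/667 − 1 = 6691245/667 − 1 ≈ 10030.9 → 10031
Density = N̂ / area = 10031 / 210 ≈ 47.77 → 47.8 per ha

density ≈ 47.8 largemouth bass per ha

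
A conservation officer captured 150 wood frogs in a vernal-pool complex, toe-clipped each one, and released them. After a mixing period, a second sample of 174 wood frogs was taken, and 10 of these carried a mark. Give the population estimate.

Lincoln-Petersen assumes M/N = R/C, so N = M·C / R.
N = (150 × 174) / 10 = 26100 / 10 = 2610

N = 2610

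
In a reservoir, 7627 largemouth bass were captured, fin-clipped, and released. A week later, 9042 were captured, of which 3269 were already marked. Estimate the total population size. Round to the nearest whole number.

N ≈ 21,096

N = (7627 × 9042) / 3269 = 68963334 / 3269 ≈ 21096.2 → 21096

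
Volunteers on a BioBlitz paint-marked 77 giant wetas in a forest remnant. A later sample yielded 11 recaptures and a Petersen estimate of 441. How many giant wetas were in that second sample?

C = 63

From N = M·C/R: C = N·R / M = 441·11 / 77 = 4851 / 77 = 63.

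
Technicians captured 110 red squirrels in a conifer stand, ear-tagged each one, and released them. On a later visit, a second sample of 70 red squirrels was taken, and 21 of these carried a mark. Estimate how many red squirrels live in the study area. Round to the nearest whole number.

Lincoln-Petersen assumes M/N = R/C, so N = M·C / R.
N = (110 × 70) / 21 = 7700 / 21 ≈ 366.7 → 367

N ≈ 367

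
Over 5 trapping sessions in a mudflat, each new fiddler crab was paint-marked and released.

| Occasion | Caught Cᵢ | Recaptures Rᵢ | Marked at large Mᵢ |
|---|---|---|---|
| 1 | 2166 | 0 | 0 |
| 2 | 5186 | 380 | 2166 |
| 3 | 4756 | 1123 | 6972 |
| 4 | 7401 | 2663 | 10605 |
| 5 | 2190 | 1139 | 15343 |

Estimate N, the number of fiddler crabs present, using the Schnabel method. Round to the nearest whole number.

N ≈ 29,497

Σ MᵢCᵢ = 0·2166 + 2166·5186 + 6972·4756 + 10605·7401 + 15343·2190 = 0 + 11232876 + 33158832 + 78487605 + 33601170 = 156480483
Σ Rᵢ = 0 + 380 + 1123 + 2663 + 1139 = 5305
N̂ = 156480483 / 5305 ≈ 29496.8 → 29497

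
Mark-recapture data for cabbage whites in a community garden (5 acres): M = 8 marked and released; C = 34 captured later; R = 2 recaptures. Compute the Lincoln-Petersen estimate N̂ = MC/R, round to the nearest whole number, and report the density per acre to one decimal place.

density ≈ 27.2 cabbage whites per acre

N̂ = 8·34/2 = 272/2 = 136
Density = N̂ / area = 136 / 5 ≈ 27.20 → 27.2 per acre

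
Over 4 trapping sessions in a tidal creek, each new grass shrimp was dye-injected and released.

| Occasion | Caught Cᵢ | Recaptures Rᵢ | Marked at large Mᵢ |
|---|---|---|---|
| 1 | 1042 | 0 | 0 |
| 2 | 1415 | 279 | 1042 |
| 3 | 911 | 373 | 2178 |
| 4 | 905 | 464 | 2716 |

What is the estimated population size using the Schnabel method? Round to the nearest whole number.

Σ MᵢCᵢ = 0·1042 + 1042·1415 + 2178·911 + 2716·905 = 0 + 1474430 + 1984158 + 2457980 = 5916568
Σ Rᵢ = 0 + 279 + 373 + 464 = 1116
N̂ = 5916568 / 1116 ≈ 5301.6 → 5302

N ≈ 5302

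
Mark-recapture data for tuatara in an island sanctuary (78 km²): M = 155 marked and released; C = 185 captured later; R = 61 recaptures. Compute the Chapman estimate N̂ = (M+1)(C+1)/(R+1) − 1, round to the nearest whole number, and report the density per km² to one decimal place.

N̂ = 156·186/62 − 1 = 29016/62 − 1 = 467
Density = N̂ / area = 467 / 78 ≈ 5.99 → 6.0 per km²

density ≈ 6.0 tuatara per km²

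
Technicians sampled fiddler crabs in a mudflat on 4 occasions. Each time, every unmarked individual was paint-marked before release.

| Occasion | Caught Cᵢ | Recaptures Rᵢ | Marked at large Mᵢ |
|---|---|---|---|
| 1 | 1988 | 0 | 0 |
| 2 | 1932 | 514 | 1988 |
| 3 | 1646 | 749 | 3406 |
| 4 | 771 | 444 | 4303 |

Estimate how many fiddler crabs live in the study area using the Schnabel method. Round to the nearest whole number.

N ≈ 7478

Σ MᵢCᵢ = 0·1988 + 1988·1932 + 3406·1646 + 4303·771 = 0 + 3840816 + 5606276 + 3317613 = 12764705
Σ Rᵢ = 0 + 514 + 749 + 444 = 1707
N̂ = 12764705 / 1707 ≈ 7477.9 → 7478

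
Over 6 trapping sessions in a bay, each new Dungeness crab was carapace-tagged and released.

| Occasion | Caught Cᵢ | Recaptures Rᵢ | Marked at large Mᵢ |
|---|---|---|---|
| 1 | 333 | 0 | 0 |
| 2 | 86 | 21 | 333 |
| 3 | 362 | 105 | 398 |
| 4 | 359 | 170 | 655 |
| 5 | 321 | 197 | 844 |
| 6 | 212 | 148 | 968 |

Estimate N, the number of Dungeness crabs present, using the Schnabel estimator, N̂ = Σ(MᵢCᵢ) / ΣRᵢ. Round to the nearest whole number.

Σ MᵢCᵢ = 0·333 + 333·86 + 398·362 + 655·359 + 844·321 + 968·212 = 0 + 28638 + 144076 + 235145 + 270924 + 205216 = 883999
Σ Rᵢ = 0 + 21 + 105 + 170 + 197 + 148 = 641
N̂ = 883999 / 641 ≈ 1379.1 → 1379

N ≈ 1379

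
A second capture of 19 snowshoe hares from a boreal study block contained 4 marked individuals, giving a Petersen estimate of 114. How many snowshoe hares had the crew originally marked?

From N = M·C/R: M = N·R / C = 114·4 / 19 = 456 / 19 = 24.

M = 24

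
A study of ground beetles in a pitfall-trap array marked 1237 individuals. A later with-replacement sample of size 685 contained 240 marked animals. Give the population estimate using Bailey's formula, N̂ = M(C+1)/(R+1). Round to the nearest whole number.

N̂ = 1237·(685+1)/(240+1) = 1237·686/241 = 848582/241 ≈ 3521.1 → 3521

N ≈ 3521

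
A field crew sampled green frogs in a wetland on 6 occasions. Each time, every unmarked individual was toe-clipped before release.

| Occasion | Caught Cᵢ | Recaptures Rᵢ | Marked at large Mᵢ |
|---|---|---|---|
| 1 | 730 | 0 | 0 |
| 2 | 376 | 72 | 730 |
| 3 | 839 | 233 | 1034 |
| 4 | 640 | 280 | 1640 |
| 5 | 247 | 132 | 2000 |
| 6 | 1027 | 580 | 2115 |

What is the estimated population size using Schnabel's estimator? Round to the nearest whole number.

N ≈ 3745

Σ MᵢCᵢ = 0·730 + 730·376 + 1034·839 + 1640·640 + 2000·247 + 2115·1027 = 0 + 274480 + 867526 + 1049600 + 494000 + 2172105 = 4857711
Σ Rᵢ = 0 + 72 + 233 + 280 + 132 + 580 = 1297
N̂ = 4857711 / 1297 ≈ 3745.3 → 3745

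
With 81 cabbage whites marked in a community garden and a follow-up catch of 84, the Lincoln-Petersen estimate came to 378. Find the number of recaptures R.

From N = M·C/R: R = M·C / N = 81·84 / 378 = 6804 / 378 = 18.

R = 18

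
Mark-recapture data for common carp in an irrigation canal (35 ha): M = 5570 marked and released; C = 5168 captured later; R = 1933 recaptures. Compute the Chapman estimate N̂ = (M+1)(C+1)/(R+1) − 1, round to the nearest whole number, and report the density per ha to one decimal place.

density ≈ 425.4 common carp per ha

N̂ = 5571·5169/1934 − 1 = 28796499/1934 − 1 ≈ 14888.6 → 14889
Density = N̂ / area = 14889 / 35 ≈ 425.40 → 425.4 per ha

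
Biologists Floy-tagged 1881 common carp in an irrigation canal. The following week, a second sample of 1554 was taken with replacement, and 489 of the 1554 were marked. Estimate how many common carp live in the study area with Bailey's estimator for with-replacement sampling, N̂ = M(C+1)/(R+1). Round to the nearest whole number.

N̂ = 1881·(1554+1)/(489+1) = 1881·1555/490 = 2924955/490 ≈ 5969.3 → 5969

N ≈ 5969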